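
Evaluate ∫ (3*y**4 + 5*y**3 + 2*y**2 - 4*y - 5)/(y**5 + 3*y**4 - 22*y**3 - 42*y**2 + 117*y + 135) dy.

Factor the denominator: (y - 3)**2*(y + 1)*(y + 3)*(y + 5).
Partial-fraction decomposition: 1315/(512*(y + 5)) - 133/(144*(y + 3)) - 1/(128*(y + 1)) + 6281/(4608*(y - 3)) + 379/(192*(y - 3)**2).
Integrate each term; A/(y−a) gives A·log|y−a|; A/(y−a)² gives −A/(y−a).

6281*log(y - 3)/4608 - log(y + 1)/128 - 133*log(y + 3)/144 + 1315*log(y + 5)/512 - 379/(192*y - 576) + C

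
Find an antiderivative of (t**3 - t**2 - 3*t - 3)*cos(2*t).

t**3*sin(2*t)/2 - t**2*sin(2*t)/2 + 3*t**2*cos(2*t)/4 - 9*t*sin(2*t)/4 - t*cos(2*t)/2 - 5*sin(2*t)/4 - 9*cos(2*t)/8 + C

Use integration by parts with u = t**3 - t**2 - 3*t - 3, dv = cos(2*t) dt, so v = sin(2*t)/2.
Apply parts 3 times (tabular method): alternate signs, differentiate u down to 0, integrate dv up.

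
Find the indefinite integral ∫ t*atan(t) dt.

Use integration by parts with u = arctan(t), dv = t dt.
Then du = 1/(t**2 + 1) dt.

t**2*atan(t)/2 - t/2 + atan(t)/2 + C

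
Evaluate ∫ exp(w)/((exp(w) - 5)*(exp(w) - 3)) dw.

log(exp(w) - 5)/2 - log(exp(w) - 3)/2 + C

Let u = e^w, du = e^w dw.
The integral becomes ∫ du/((u-3)(u-5)); decompose into partial fractions.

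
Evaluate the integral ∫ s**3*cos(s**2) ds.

s**2*sin(s**2)/2 + cos(s**2)/2 + C

Let u = s², du = 2s ds; rewrite as (1/2)∫ u^1·cos(1u) du.
Now integrate by parts 1 time.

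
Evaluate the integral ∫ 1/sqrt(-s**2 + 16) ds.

asin(s/4) + C

Substitute s = 4·sin(θ), so ds = 4·cos(θ) dθ and the radical becomes sqrt(-s**2 + 16) = 4·cos(θ) by the Pythagorean identity.
Integrate the resulting trig expression in θ, then back-substitute θ = asin(s/4), sin(θ) = s/4, cos(θ) = sqrt(-s**2 + 16)/4 (absorbing any constant into C).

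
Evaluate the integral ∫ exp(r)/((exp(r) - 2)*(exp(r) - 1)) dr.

log(exp(r) - 2) - log(exp(r) - 1) + C

Let u = e^r, du = e^r dr.
The integral becomes ∫ du/((u-2)(u-1)); decompose into partial fractions.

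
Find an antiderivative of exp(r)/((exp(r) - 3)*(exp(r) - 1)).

Let u = e^r, du = e^r dr.
The integral becomes ∫ du/((u-3)(u-1)); decompose into partial fractions.

log(exp(r) - 3)/2 - log(exp(r) - 1)/2 + C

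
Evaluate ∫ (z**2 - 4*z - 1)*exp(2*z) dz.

Use integration by parts with u = z**2 - 4*z - 1, dv = exp(2*z) dz, so v = exp(2*z)/2.
Apply parts 2 times (tabular method): alternate signs, differentiate u down to 0, integrate dv up.

(2*z**2 - 10*z + 3)*exp(2*z)/4 + C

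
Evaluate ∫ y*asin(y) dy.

y**2*asin(y)/2 + y*sqrt(-y**2 + 1)/4 - asin(y)/4 + C

Use integration by parts with u = arcsin(y), dv = y dy.
Then du = 1/sqrt(-y**2 + 1) dy.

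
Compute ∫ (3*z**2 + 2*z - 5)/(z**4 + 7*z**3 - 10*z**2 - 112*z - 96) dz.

51*log(z - 4)/400 + 4*log(z + 1)/75 + 35*log(z + 4)/48 - 91*log(z + 6)/100 + C

Factor the denominator: (z - 4)*(z + 1)*(z + 4)*(z + 6).
Partial-fraction decomposition: -91/(100*(z + 6)) + 35/(48*(z + 4)) + 4/(75*(z + 1)) + 51/(400*(z - 4)).
Integrate each term: A/(z−a) contributes A·log|z−a|.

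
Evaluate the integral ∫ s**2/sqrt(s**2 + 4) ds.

s*sqrt(s**2 + 4)/2 - 2*log(s + sqrt(s**2 + 4)) + C

Substitute s = 2·tan(θ), so ds = 2·sec(θ)^2 dθ and the radical becomes sqrt(s**2 + 4) = 2·sec(θ) by the Pythagorean identity.
Integrate the resulting trig expression in θ, then back-substitute tan(θ) = s/2, sec(θ) = sqrt(s**2 + 4)/2 (absorbing any constant into C).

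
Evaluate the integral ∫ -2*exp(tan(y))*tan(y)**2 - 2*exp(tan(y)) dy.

-2*exp(tan(y)) + C

Let u = tan(y), so du = (tan(y)**2 + 1) dy.
Rewriting, the integral becomes -2·∫ e^u du = -2·e^u.
Substituting back, u = tan(y).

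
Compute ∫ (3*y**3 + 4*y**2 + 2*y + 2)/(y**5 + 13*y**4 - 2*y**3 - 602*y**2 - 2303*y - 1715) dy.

Factor the denominator: (y - 7)*(y + 1)*(y + 5)*(y + 7)**2.
Partial-fraction decomposition: 9941/(7056*(y + 7)) + 845/(168*(y + 7)**2) - 283/(192*(y + 5)) - 1/(1152*(y + 1)) + 1241/(18816*(y - 7)).
Integrate each term; A/(y−a) gives A·log|y−a|; A/(y−a)² gives −A/(y−a).

1241*log(y - 7)/18816 - log(y + 1)/1152 - 283*log(y + 5)/192 + 9941*log(y + 7)/7056 - 845/(168*y + 1176) + C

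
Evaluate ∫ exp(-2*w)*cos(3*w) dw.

3*exp(-2*w)*sin(3*w)/13 - 2*exp(-2*w)*cos(3*w)/13 + C

Let I denote the integral. Integrate by parts with u = cos(3*w), dv = exp(-2*w) dw, so v = -exp(-2*w)/2: I = -exp(-2*w)*cos(3*w)/2 − (3/2)·∫ exp(-2*w)*sin(3*w) dw.
Apply parts again with u = sin(3*w), dv = exp(-2*w) dw: ∫ exp(-2*w)*sin(3*w) dw = -exp(-2*w)*sin(3*w)/2 + (3/2)·I. Substituting back brings back I: I = 3*exp(-2*w)*sin(3*w)/4 - exp(-2*w)*cos(3*w)/2 − (9/4)·I.
Solving for I: (1 + 9/4)·I equals the remaining terms, so I = (4/13)·(3*exp(-2*w)*sin(3*w)/4 - exp(-2*w)*cos(3*w)/2).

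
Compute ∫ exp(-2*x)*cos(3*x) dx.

Let I denote the integral. Integrate by parts with u = cos(3*x), dv = exp(-2*x) dx, so v = -exp(-2*x)/2: I = -exp(-2*x)*cos(3*x)/2 − (3/2)·∫ exp(-2*x)*sin(3*x) dx.
Apply parts again with u = sin(3*x), dv = exp(-2*x) dx: ∫ exp(-2*x)*sin(3*x) dx = -exp(-2*x)*sin(3*x)/2 + (3/2)·I. Substituting back brings back I: I = 3*exp(-2*x)*sin(3*x)/4 - exp(-2*x)*cos(3*x)/2 − (9/4)·I.
Solving for I: (1 + 9/4)·I equals the remaining terms, so I = (4/13)·(3*exp(-2*x)*sin(3*x)/4 - exp(-2*x)*cos(3*x)/2).

3*exp(-2*x)*sin(3*x)/13 - 2*exp(-2*x)*cos(3*x)/13 + C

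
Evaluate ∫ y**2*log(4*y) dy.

y**3*(log(y) + 2*log(2))/3 - y**3/9 + C

Use integration by parts with u = log(4*y), dv = y**2 dy.
Then du = 1/y dy and v = y**3/3.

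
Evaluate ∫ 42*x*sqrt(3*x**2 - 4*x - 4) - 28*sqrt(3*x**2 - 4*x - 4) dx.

Let u = 3*x**2 - 4*x - 4, so du = (6*x - 4) dx.
Rewriting, the integral becomes 7·∫ √u du = 7·(2/3)u^(3/2).
Substituting back, u = 3*x**2 - 4*x - 4.

14*(3*x**2 - 4*x - 4)**(3/2)/3 + C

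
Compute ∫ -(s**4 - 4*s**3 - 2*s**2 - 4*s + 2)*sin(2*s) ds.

Use integration by parts with u = s**4 - 4*s**3 - 2*s**2 - 4*s + 2, dv = -sin(2*s) ds, so v = cos(2*s)/2.
Apply parts 4 times (tabular method): alternate signs, differentiate u down to 0, integrate dv up.

s**4*cos(2*s)/2 - s**3*sin(2*s) - 2*s**3*cos(2*s) + 3*s**2*sin(2*s) - 5*s**2*cos(2*s)/2 + 5*s*sin(2*s)/2 + s*cos(2*s) - sin(2*s)/2 + 9*cos(2*s)/4 + C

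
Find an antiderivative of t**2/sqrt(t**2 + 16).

Substitute t = 4·tan(θ), so dt = 4·sec(θ)^2 dθ and the radical becomes sqrt(t**2 + 16) = 4·sec(θ) by the Pythagorean identity.
Integrate the resulting trig expression in θ, then back-substitute tan(θ) = t/4, sec(θ) = sqrt(t**2 + 16)/4 (absorbing any constant into C).

t*sqrt(t**2 + 16)/2 - 8*log(t + sqrt(t**2 + 16)) + C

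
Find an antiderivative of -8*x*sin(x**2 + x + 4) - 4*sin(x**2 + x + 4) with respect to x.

Let u = x**2 + x + 4, so du = (2*x + 1) dx.
Rewriting, the integral becomes -4·∫ sin(u) du = -4·-cos(u).
Substituting back, u = x**2 + x + 4.

4*cos(x**2 + x + 4) + C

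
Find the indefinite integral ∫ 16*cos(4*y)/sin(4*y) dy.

Let u = sin(4*y), so du = (4*cos(4*y)) dy.
Rewriting, the integral becomes 4·∫ 1/u du = 4·log(u).
Substituting back, u = sin(4*y).

4*log(sin(4*y)) + C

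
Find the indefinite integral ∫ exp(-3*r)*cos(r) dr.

exp(-3*r)*sin(r)/10 - 3*exp(-3*r)*cos(r)/10 + C

Let I denote the integral. Integrate by parts with u = cos(r), dv = exp(-3*r) dr, so v = -exp(-3*r)/3: I = -exp(-3*r)*cos(r)/3 − (1/3)·∫ exp(-3*r)*sin(r) dr.
Apply parts again with u = sin(r), dv = exp(-3*r) dr: ∫ exp(-3*r)*sin(r) dr = -exp(-3*r)*sin(r)/3 + (1/3)·I. Substituting back brings back I: I = exp(-3*r)*sin(r)/9 - exp(-3*r)*cos(r)/3 − (1/9)·I.
Solving for I: (1 + 1/9)·I equals the remaining terms, so I = (9/10)·(exp(-3*r)*sin(r)/9 - exp(-3*r)*cos(r)/3).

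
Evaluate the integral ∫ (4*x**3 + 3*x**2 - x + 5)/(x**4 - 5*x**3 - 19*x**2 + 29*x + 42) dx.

Factor the denominator: (x - 7)*(x - 2)*(x + 1)*(x + 3).
Partial-fraction decomposition: 73/(100*(x + 3)) + 5/(48*(x + 1)) - 47/(75*(x - 2)) + 1517/(400*(x - 7)).
Integrate each term: A/(x−a) contributes A·log|x−a|.

1517*log(x - 7)/400 - 47*log(x - 2)/75 + 5*log(x + 1)/48 + 73*log(x + 3)/100 + C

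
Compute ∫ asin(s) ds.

Use integration by parts with u = arcsin(s), dv = ds.
Then du = 1/sqrt(-s**2 + 1) ds.

s*asin(s) + sqrt(-s**2 + 1) + C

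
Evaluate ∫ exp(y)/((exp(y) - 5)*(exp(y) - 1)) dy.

Let u = e^y, du = e^y dy.
The integral becomes ∫ du/((u-5)(u-1)); decompose into partial fractions.

log(exp(y) - 5)/4 - log(exp(y) - 1)/4 + C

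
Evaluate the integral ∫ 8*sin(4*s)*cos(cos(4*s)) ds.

-2*sin(cos(4*s)) + C

Let u = cos(4*s), so du = (-4*sin(4*s)) ds.
Rewriting, the integral becomes -2·∫ cos(u) du = -2·sin(u).
Substituting back, u = cos(4*s).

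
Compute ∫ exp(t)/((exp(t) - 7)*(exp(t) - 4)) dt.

log(exp(t) - 7)/3 - log(exp(t) - 4)/3 + C

Let u = e^t, du = e^t dt.
The integral becomes ∫ du/((u-7)(u-4)); decompose into partial fractions.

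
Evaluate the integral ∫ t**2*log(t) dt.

Use integration by parts with u = log(t), dv = t**2 dt.
Then du = 1/t dt and v = t**3/3.

t**3*log(t)/3 - t**3/9 + C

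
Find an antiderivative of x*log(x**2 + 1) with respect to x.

x**2*log(x**2 + 1)/2 - x**2/2 + log(x**2 + 1)/2 + C

Let u = x**2 + 1, so du = (2*x) dx.
The integral becomes (1/2)·∫ log(u) du; integrate by parts with u′=log(u), dv′=du.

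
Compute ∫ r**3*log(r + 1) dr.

Use integration by parts with u = log(r + 1), dv = r**3 dr.
Then du = 1/(r + 1) dr and v = r**4/4.

r**4*log(r + 1)/4 - r**4/16 + r**3/12 - r**2/8 + r/4 - log(r + 1)/4 + C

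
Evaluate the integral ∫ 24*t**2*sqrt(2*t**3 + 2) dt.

Let u = 2*t**3 + 2, so du = (6*t**2) dt.
Rewriting, the integral becomes 4·∫ √u du = 4·(2/3)u^(3/2).
Substituting back, u = 2*t**3 + 2.

8*(2*t**3 + 2)**(3/2)/3 + C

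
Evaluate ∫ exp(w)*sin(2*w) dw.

exp(w)*sin(2*w)/5 - 2*exp(w)*cos(2*w)/5 + C

Let I denote the integral. Integrate by parts with u = sin(2*w), dv = exp(w) dw, so v = exp(w): I = exp(w)*sin(2*w) − 2·∫ exp(w)*cos(2*w) dw.
Apply parts again with u = cos(2*w), dv = exp(w) dw: ∫ exp(w)*cos(2*w) dw = exp(w)*cos(2*w) + 2·I. Substituting back brings back I: I = exp(w)*sin(2*w) - 2*exp(w)*cos(2*w) − 4·I.
Solving for I: (1 + 4)·I equals the remaining terms, so I = (1/5)·(exp(w)*sin(2*w) - 2*exp(w)*cos(2*w)).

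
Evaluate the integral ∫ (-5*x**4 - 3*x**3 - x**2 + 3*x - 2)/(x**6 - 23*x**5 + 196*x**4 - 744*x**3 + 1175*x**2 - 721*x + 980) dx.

135611*log(x - 7)/5625 - 439*log(x - 5)/13 + 1478*log(x - 4)/153 + 33*log(x**2 + 1)/138125 - 1113*atan(x)/138125 + 3266/(75*x - 525) + C

Factor the denominator: (x - 7)**2*(x - 5)*(x - 4)*(x**2 + 1).
Partial-fraction decomposition: 3*(22*x - 371)/(138125*(x**2 + 1)) + 1478/(153*(x - 4)) - 439/(13*(x - 5)) + 135611/(5625*(x - 7)) - 3266/(75*(x - 7)**2).
Integrate each term; A/(x−a) gives A·log|x−a|; the (Bx+D)/(x²+p²) term gives a log and an atan.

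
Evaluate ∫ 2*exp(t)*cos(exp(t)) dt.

Let u = exp(t), so du = (exp(t)) dt.
Rewriting, the integral becomes 2·∫ cos(u) du = 2·sin(u).
Substituting back, u = exp(t).

2*sin(exp(t)) + C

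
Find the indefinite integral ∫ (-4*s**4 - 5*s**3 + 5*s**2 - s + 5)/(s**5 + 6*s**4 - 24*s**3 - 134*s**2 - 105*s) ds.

Factor the denominator: s*(s - 5)*(s + 1)*(s + 3)*(s + 7).
Partial-fraction decomposition: -53/(14*(s + 7)) + 17/(24*(s + 3)) + 1/(6*(s + 1)) - 25/(24*(s - 5)) - 1/(21*s).
Integrate each term: A/(s−a) contributes A·log|s−a|.

-log(s)/21 - 25*log(s - 5)/24 + log(s + 1)/6 + 17*log(s + 3)/24 - 53*log(s + 7)/14 + C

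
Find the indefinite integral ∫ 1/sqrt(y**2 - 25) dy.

Substitute y = 5·sec(θ), so dy = 5·sec(θ)*tan(θ) dθ and the radical becomes sqrt(y**2 - 25) = 5·tan(θ) by the Pythagorean identity.
Integrate the resulting trig expression in θ, then back-substitute sec(θ) = y/5, tan(θ) = sqrt(y**2 - 25)/5 (absorbing any constant into C).

log(y + sqrt(y**2 - 25)) + C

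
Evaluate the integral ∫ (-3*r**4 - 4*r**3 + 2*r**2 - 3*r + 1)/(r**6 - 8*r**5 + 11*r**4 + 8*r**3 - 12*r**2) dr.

7*log(r)/36 - 671*log(r - 6)/720 + 77*log(r - 2)/48 - 7*log(r - 1)/10 - log(r + 1)/6 + 1/(12*r) + C

Factor the denominator: r**2*(r - 6)*(r - 2)*(r - 1)*(r + 1).
Partial-fraction decomposition: -1/(6*(r + 1)) - 7/(10*(r - 1)) + 77/(48*(r - 2)) - 671/(720*(r - 6)) + 7/(36*r) - 1/(12*r**2).
Integrate each term; A/(r−a) gives A·log|r−a|; A/(r−a)² gives −A/(r−a).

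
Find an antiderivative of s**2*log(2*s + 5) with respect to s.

s**3*log(2*s + 5)/3 - s**3/9 + 5*s**2/12 - 25*s/12 + 125*log(2*s + 5)/24 + C

Use integration by parts with u = log(2*s + 5), dv = s**2 ds.
Then du = 2/(2*s + 5) ds and v = s**3/3.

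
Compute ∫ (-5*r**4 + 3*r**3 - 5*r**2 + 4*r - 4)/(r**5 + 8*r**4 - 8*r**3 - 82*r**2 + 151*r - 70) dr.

-8*log(r - 2)/7 + 527*log(r - 1)/1152 + 3649*log(r + 5)/504 - 1479*log(r + 7)/128 - 7/(48*r - 48) + C

Factor the denominator: (r - 2)*(r - 1)**2*(r + 5)*(r + 7).
Partial-fraction decomposition: -1479/(128*(r + 7)) + 3649/(504*(r + 5)) + 527/(1152*(r - 1)) + 7/(48*(r - 1)**2) - 8/(7*(r - 2)).
Integrate each term; A/(r−a) gives A·log|r−a|; A/(r−a)² gives −A/(r−a).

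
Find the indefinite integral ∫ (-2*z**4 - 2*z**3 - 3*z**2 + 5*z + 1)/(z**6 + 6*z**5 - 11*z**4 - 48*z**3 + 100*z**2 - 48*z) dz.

Factor the denominator: z*(z - 2)*(z - 1)**2*(z + 4)*(z + 6).
Partial-fraction decomposition: 2297/(4704*(z + 6)) - 451/(1200*(z + 4)) + 513/(1225*(z - 1)) + 1/(35*(z - 1)**2) - 49/(96*(z - 2)) - 1/(48*z).
Integrate each term; A/(z−a) gives A·log|z−a|; A/(z−a)² gives −A/(z−a).

-log(z)/48 - 49*log(z - 2)/96 + 513*log(z - 1)/1225 - 451*log(z + 4)/1200 + 2297*log(z + 6)/4704 - 1/(35*z - 35) + C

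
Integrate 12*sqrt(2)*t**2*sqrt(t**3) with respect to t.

8*sqrt(2)*(t**3)**(3/2)/3 + C

Let u = 2*t**3, so du = (6*t**2) dt.
Rewriting, the integral becomes 2·∫ √u du = 2·(2/3)u^(3/2).
Substituting back, u = 2*t**3.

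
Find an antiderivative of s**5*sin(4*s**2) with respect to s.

Let u = s², du = 2s ds; rewrite as (1/2)∫ u^2·sin(4u) du.
Now integrate by parts 2 times.

-s**4*cos(4*s**2)/8 + s**2*sin(4*s**2)/16 + cos(4*s**2)/64 + C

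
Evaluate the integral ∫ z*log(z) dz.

Use integration by parts with u = log(z), dv = z dz.
Then du = 1/z dz and v = z**2/2.

z**2*log(z)/2 - z**2/4 + C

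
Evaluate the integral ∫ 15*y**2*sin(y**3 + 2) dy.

Let u = y**3 + 2, so du = (3*y**2) dy.
Rewriting, the integral becomes 5·∫ sin(u) du = 5·-cos(u).
Substituting back, u = y**3 + 2.

-5*cos(y**3 + 2) + C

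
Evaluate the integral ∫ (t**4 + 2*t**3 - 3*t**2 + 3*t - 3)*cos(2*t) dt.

t**4*sin(2*t)/2 + t**3*sin(2*t) + t**3*cos(2*t) - 3*t**2*sin(2*t) + 3*t**2*cos(2*t)/2 - 3*t*cos(2*t) + C

Use integration by parts with u = t**4 + 2*t**3 - 3*t**2 + 3*t - 3, dv = cos(2*t) dt, so v = sin(2*t)/2.
Apply parts 4 times (tabular method): alternate signs, differentiate u down to 0, integrate dv up.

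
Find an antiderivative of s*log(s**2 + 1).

s**2*log(s**2 + 1)/2 - s**2/2 + log(s**2 + 1)/2 + C

Let u = s**2 + 1, so du = (2*s) ds.
The integral becomes (1/2)·∫ log(u) du; integrate by parts with u′=log(u), dv′=du.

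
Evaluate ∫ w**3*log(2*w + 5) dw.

w**4*log(2*w + 5)/4 - w**4/16 + 5*w**3/24 - 25*w**2/32 + 125*w/32 - 625*log(2*w + 5)/64 + C

Use integration by parts with u = log(2*w + 5), dv = w**3 dw.
Then du = 2/(2*w + 5) dw and v = w**4/4.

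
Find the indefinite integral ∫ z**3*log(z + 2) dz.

z**4*log(z + 2)/4 - z**4/16 + z**3/6 - z**2/2 + 2*z - 4*log(z + 2) + C

Use integration by parts with u = log(z + 2), dv = z**3 dz.
Then du = 1/(z + 2) dz and v = z**4/4.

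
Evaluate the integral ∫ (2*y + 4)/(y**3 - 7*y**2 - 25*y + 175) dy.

3*log(y - 7)/4 - 7*log(y - 5)/10 - log(y + 5)/20 + C

Factor the denominator: (y - 7)*(y - 5)*(y + 5).
Partial-fraction decomposition: -1/(20*(y + 5)) - 7/(10*(y - 5)) + 3/(4*(y - 7)).
Integrate each term: A/(y−a) contributes A·log|y−a|.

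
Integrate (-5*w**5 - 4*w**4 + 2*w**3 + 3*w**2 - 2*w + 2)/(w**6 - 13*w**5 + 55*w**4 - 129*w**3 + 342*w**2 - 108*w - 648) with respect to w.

Factor the denominator: (w - 6)**2*(w - 2)*(w + 1)*(w**2 + 9).
Partial-fraction decomposition: (6959*w - 8676)/(8775*(w**2 + 9)) - 1/(245*(w + 1)) - 33/(104*(w - 2)) - 1447801/(264600*(w - 6)) - 21767/(630*(w - 6)**2).
Integrate each term; A/(w−a) gives A·log|w−a|; the (Bw+D)/(w²+p²) term gives a log and an atan.

-1447801*log(w - 6)/264600 - 33*log(w - 2)/104 - log(w + 1)/245 + 6959*log(w**2 + 9)/17550 - 964*atan(w/3)/2925 + 21767/(630*w - 3780) + C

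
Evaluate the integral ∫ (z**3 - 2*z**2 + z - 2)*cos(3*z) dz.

Use integration by parts with u = z**3 - 2*z**2 + z - 2, dv = cos(3*z) dz, so v = sin(3*z)/3.
Apply parts 3 times (tabular method): alternate signs, differentiate u down to 0, integrate dv up.

z**3*sin(3*z)/3 - 2*z**2*sin(3*z)/3 + z**2*cos(3*z)/3 + z*sin(3*z)/9 - 4*z*cos(3*z)/9 - 14*sin(3*z)/27 + cos(3*z)/27 + C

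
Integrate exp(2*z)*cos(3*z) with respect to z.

Let I denote the integral. Integrate by parts with u = cos(3*z), dv = exp(2*z) dz, so v = exp(2*z)/2: I = exp(2*z)*cos(3*z)/2 + (3/2)·∫ exp(2*z)*sin(3*z) dz.
Apply parts again with u = sin(3*z), dv = exp(2*z) dz: ∫ exp(2*z)*sin(3*z) dz = exp(2*z)*sin(3*z)/2 − (3/2)·I. Substituting back brings back I: I = 3*exp(2*z)*sin(3*z)/4 + exp(2*z)*cos(3*z)/2 − (9/4)·I.
Solving for I: (1 + 9/4)·I equals the remaining terms, so I = (4/13)·(3*exp(2*z)*sin(3*z)/4 + exp(2*z)*cos(3*z)/2).

3*exp(2*z)*sin(3*z)/13 + 2*exp(2*z)*cos(3*z)/13 + C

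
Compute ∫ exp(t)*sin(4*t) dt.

exp(t)*sin(4*t)/17 - 4*exp(t)*cos(4*t)/17 + C

Let I denote the integral. Integrate by parts with u = sin(4*t), dv = exp(t) dt, so v = exp(t): I = exp(t)*sin(4*t) − 4·∫ exp(t)*cos(4*t) dt.
Apply parts again with u = cos(4*t), dv = exp(t) dt: ∫ exp(t)*cos(4*t) dt = exp(t)*cos(4*t) + 4·I. Substituting back brings back I: I = exp(t)*sin(4*t) - 4*exp(t)*cos(4*t) − 16·I.
Solving for I: (1 + 16)·I equals the remaining terms, so I = (1/17)·(exp(t)*sin(4*t) - 4*exp(t)*cos(4*t)).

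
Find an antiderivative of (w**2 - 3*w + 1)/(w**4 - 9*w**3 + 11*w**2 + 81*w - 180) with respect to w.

11*log(w - 5)/16 - 5*log(w - 4)/7 + log(w - 3)/12 - 19*log(w + 3)/336 + C

Factor the denominator: (w - 5)*(w - 4)*(w - 3)*(w + 3).
Partial-fraction decomposition: -19/(336*(w + 3)) + 1/(12*(w - 3)) - 5/(7*(w - 4)) + 11/(16*(w - 5)).
Integrate each term: A/(w−a) contributes A·log|w−a|.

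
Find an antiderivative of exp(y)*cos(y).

exp(y)*sin(y)/2 + exp(y)*cos(y)/2 + C

Let I denote the integral. Integrate by parts with u = cos(y), dv = exp(y) dy, so v = exp(y): I = exp(y)*cos(y) + ∫ exp(y)*sin(y) dy.
Apply parts again with u = sin(y), dv = exp(y) dy: ∫ exp(y)*sin(y) dy = exp(y)*sin(y) − I. Substituting back brings back I: I = exp(y)*sin(y) + exp(y)*cos(y) − I.
Solving for I: (1 + 1)·I equals the remaining terms, so I = (1/2)·(exp(y)*sin(y) + exp(y)*cos(y)).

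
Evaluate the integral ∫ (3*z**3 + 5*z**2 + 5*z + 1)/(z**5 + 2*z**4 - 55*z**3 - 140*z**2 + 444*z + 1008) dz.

Factor the denominator: (z - 7)*(z - 3)*(z + 2)*(z + 4)*(z + 6).
Partial-fraction decomposition: -497/(936*(z + 6)) + 131/(308*(z + 4)) - 13/(360*(z + 2)) - 71/(630*(z - 3)) + 655/(2574*(z - 7)).
Integrate each term: A/(z−a) contributes A·log|z−a|.

655*log(z - 7)/2574 - 71*log(z - 3)/630 - 13*log(z + 2)/360 + 131*log(z + 4)/308 - 497*log(z + 6)/936 + C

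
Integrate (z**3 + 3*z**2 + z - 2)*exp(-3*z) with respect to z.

Use integration by parts with u = z**3 + 3*z**2 + z - 2, dv = exp(-3*z) dz, so v = -exp(-3*z)/3.
Apply parts 3 times (tabular method): alternate signs, differentiate u down to 0, integrate dv up.

(-9*z**3 - 36*z**2 - 33*z + 7)*exp(-3*z)/27 + C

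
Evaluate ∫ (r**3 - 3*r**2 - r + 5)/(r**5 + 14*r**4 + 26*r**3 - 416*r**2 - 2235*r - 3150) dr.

107*log(r - 6)/14157 + 23*log(r + 3)/72 + 477*log(r + 5)/242 - 239*log(r + 7)/104 + 95/(22*r + 110) + C

Factor the denominator: (r - 6)*(r + 3)*(r + 5)**2*(r + 7).
Partial-fraction decomposition: -239/(104*(r + 7)) + 477/(242*(r + 5)) - 95/(22*(r + 5)**2) + 23/(72*(r + 3)) + 107/(14157*(r - 6)).
Integrate each term; A/(r−a) gives A·log|r−a|; A/(r−a)² gives −A/(r−a).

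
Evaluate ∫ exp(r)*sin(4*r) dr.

Let I denote the integral. Integrate by parts with u = sin(4*r), dv = exp(r) dr, so v = exp(r): I = exp(r)*sin(4*r) − 4·∫ exp(r)*cos(4*r) dr.
Apply parts again with u = cos(4*r), dv = exp(r) dr: ∫ exp(r)*cos(4*r) dr = exp(r)*cos(4*r) + 4·I. Substituting back brings back I: I = exp(r)*sin(4*r) - 4*exp(r)*cos(4*r) − 16·I.
Solving for I: (1 + 16)·I equals the remaining terms, so I = (1/17)·(exp(r)*sin(4*r) - 4*exp(r)*cos(4*r)).

exp(r)*sin(4*r)/17 - 4*exp(r)*cos(4*r)/17 + C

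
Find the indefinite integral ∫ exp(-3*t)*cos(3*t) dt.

exp(-3*t)*sin(3*t)/6 - exp(-3*t)*cos(3*t)/6 + C

Let I denote the integral. Integrate by parts with u = cos(3*t), dv = exp(-3*t) dt, so v = -exp(-3*t)/3: I = -exp(-3*t)*cos(3*t)/3 − ∫ exp(-3*t)*sin(3*t) dt.
Apply parts again with u = sin(3*t), dv = exp(-3*t) dt: ∫ exp(-3*t)*sin(3*t) dt = -exp(-3*t)*sin(3*t)/3 + I. Substituting back brings back I: I = exp(-3*t)*sin(3*t)/3 - exp(-3*t)*cos(3*t)/3 − I.
Solving for I: (1 + 1)·I equals the remaining terms, so I = (1/2)·(exp(-3*t)*sin(3*t)/3 - exp(-3*t)*cos(3*t)/3).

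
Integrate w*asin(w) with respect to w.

Use integration by parts with u = arcsin(w), dv = w dw.
Then du = 1/sqrt(-w**2 + 1) dw.

w**2*asin(w)/2 + w*sqrt(-w**2 + 1)/4 - asin(w)/4 + C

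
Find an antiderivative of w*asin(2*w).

w**2*asin(2*w)/2 + w*sqrt(-4*w**2 + 1)/8 - asin(2*w)/16 + C

Use integration by parts with u = arcsin(2*w), dv = w dw.
Then du = 2/sqrt(-4*w**2 + 1) dw.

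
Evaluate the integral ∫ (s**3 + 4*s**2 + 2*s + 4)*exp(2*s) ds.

(4*s**3 + 10*s**2 - 2*s + 17)*exp(2*s)/8 + C

Use integration by parts with u = s**3 + 4*s**2 + 2*s + 4, dv = exp(2*s) ds, so v = exp(2*s)/2.
Apply parts 3 times (tabular method): alternate signs, differentiate u down to 0, integrate dv up.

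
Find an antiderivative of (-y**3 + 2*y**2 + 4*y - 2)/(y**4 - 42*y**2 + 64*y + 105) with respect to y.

Factor the denominator: (y - 5)*(y - 3)*(y + 1)*(y + 7).
Partial-fraction decomposition: -137/(240*(y + 7)) - 1/(48*(y + 1)) - 1/(80*(y - 3)) - 19/(48*(y - 5)).
Integrate each term: A/(y−a) contributes A·log|y−a|.

-19*log(y - 5)/48 - log(y - 3)/80 - log(y + 1)/48 - 137*log(y + 7)/240 + C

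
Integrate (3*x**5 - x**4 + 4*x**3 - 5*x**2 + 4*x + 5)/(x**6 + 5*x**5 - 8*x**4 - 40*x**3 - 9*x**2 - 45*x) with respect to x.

Factor the denominator: x*(x - 3)*(x + 3)*(x + 5)*(x**2 + 1).
Partial-fraction decomposition: 3*(8*x - 1)/(130*(x**2 + 1)) + 133/(26*(x + 5)) - 97/(36*(x + 3)) + 91/(180*(x - 3)) - 1/(9*x).
Integrate each term; A/(x−a) gives A·log|x−a|; the (Bx+D)/(x²+p²) term gives a log and an atan.

-log(x)/9 + 91*log(x - 3)/180 - 97*log(x + 3)/36 + 133*log(x + 5)/26 + 6*log(x**2 + 1)/65 - 3*atan(x)/130 + C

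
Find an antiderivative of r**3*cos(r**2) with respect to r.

r**2*sin(r**2)/2 + cos(r**2)/2 + C

Let u = r², du = 2r dr; rewrite as (1/2)∫ u^1·cos(1u) du.
Now integrate by parts 1 time.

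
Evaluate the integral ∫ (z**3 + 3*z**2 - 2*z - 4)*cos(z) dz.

z**3*sin(z) + 3*z**2*sin(z) + 3*z**2*cos(z) - 8*z*sin(z) + 6*z*cos(z) - 10*sin(z) - 8*cos(z) + C

Use integration by parts with u = z**3 + 3*z**2 - 2*z - 4, dv = cos(z) dz, so v = sin(z).
Apply parts 3 times (tabular method): alternate signs, differentiate u down to 0, integrate dv up.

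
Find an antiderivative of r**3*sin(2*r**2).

Let u = r², du = 2r dr; rewrite as (1/2)∫ u^1·sin(2u) du.
Now integrate by parts 1 time.

-r**2*cos(2*r**2)/4 + sin(2*r**2)/8 + C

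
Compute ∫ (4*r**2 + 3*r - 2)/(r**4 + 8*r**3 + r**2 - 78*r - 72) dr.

43*log(r - 3)/252 + log(r + 1)/60 + 25*log(r + 4)/21 - 62*log(r + 6)/45 + C

Factor the denominator: (r - 3)*(r + 1)*(r + 4)*(r + 6).
Partial-fraction decomposition: -62/(45*(r + 6)) + 25/(21*(r + 4)) + 1/(60*(r + 1)) + 43/(252*(r - 3)).
Integrate each term: A/(r−a) contributes A·log|r−a|.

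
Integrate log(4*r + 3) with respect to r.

Use integration by parts with u = log(4*r + 3), dv = dr.
Then du = 4/(4*r + 3) dr and v = r.

r*log(4*r + 3) - r + 3*log(4*r + 3)/4 + C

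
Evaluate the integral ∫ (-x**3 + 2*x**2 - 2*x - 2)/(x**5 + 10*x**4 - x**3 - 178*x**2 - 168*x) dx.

Factor the denominator: x*(x - 4)*(x + 1)*(x + 6)*(x + 7).
Partial-fraction decomposition: 151/(154*(x + 7)) - 149/(150*(x + 6)) + 1/(50*(x + 1)) - 21/(1100*(x - 4)) + 1/(84*x).
Integrate each term: A/(x−a) contributes A·log|x−a|.

log(x)/84 - 21*log(x - 4)/1100 + log(x + 1)/50 - 149*log(x + 6)/150 + 151*log(x + 7)/154 + C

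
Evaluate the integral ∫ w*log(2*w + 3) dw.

Use integration by parts with u = log(2*w + 3), dv = w dw.
Then du = 2/(2*w + 3) dw and v = w**2/2.

w**2*log(2*w + 3)/2 - w**2/4 + 3*w/4 - 9*log(2*w + 3)/8 + C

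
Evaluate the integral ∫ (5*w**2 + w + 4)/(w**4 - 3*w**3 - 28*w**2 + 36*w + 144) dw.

Factor the denominator: (w - 6)*(w - 3)*(w + 2)*(w + 4).
Partial-fraction decomposition: -4/(7*(w + 4)) + 11/(40*(w + 2)) - 52/(105*(w - 3)) + 19/(24*(w - 6)).
Integrate each term: A/(w−a) contributes A·log|w−a|.

19*log(w - 6)/24 - 52*log(w - 3)/105 + 11*log(w + 2)/40 - 4*log(w + 4)/7 + C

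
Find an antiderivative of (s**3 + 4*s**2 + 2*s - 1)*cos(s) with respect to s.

s**3*sin(s) + 4*s**2*sin(s) + 3*s**2*cos(s) - 4*s*sin(s) + 8*s*cos(s) - 9*sin(s) - 4*cos(s) + C

Use integration by parts with u = s**3 + 4*s**2 + 2*s - 1, dv = cos(s) ds, so v = sin(s).
Apply parts 3 times (tabular method): alternate signs, differentiate u down to 0, integrate dv up.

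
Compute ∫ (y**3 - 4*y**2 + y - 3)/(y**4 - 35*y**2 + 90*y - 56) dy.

Factor the denominator: (y - 4)*(y - 2)*(y - 1)*(y + 7).
Partial-fraction decomposition: 61/(88*(y + 7)) - 5/(24*(y - 1)) + 1/(2*(y - 2)) + 1/(66*(y - 4)).
Integrate each term: A/(y−a) contributes A·log|y−a|.

log(y - 4)/66 + log(y - 2)/2 - 5*log(y - 1)/24 + 61*log(y + 7)/88 + C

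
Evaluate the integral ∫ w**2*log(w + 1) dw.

Use integration by parts with u = log(w + 1), dv = w**2 dw.
Then du = 1/(w + 1) dw and v = w**3/3.

w**3*log(w + 1)/3 - w**3/9 + w**2/6 - w/3 + log(w + 1)/3 + C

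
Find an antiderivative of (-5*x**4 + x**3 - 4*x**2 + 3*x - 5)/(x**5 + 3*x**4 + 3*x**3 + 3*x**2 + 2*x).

Factor the denominator: x*(x + 1)*(x + 2)*(x**2 + 1).
Partial-fraction decomposition: 2/(x**2 + 1) - 23/(2*(x + 2)) + 9/(x + 1) - 5/(2*x).
Integrate each term; A/(x−a) gives A·log|x−a|; the (Bx+D)/(x²+p²) term gives a log and an atan.

-5*log(x)/2 + 9*log(x + 1) - 23*log(x + 2)/2 + 2*atan(x) + C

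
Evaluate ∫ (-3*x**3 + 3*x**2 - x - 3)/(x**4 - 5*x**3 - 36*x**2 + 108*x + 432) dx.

-577*log(x - 6)/300 + 4*log(x + 3)/3 - 241*log(x + 4)/100 + 61/(10*x - 60) + C

Factor the denominator: (x - 6)**2*(x + 3)*(x + 4).
Partial-fraction decomposition: -241/(100*(x + 4)) + 4/(3*(x + 3)) - 577/(300*(x - 6)) - 61/(10*(x - 6)**2).
Integrate each term; A/(x−a) gives A·log|x−a|; A/(x−a)² gives −A/(x−a).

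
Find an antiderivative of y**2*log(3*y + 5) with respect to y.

Use integration by parts with u = log(3*y + 5), dv = y**2 dy.
Then du = 3/(3*y + 5) dy and v = y**3/3.

y**3*log(3*y + 5)/3 - y**3/9 + 5*y**2/18 - 25*y/27 + 125*log(3*y + 5)/81 + C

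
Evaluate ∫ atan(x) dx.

x*atan(x) - log(x**2 + 1)/2 + C

Use integration by parts with u = arctan(x), dv = dx.
Then du = 1/(x**2 + 1) dx.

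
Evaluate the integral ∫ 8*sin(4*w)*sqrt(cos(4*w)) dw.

-4*cos(4*w)**(3/2)/3 + C

Let u = cos(4*w), so du = (-4*sin(4*w)) dw.
Rewriting, the integral becomes -2·∫ √u du = -2·(2/3)u^(3/2).
Substituting back, u = cos(4*w).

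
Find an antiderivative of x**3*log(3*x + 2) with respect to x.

x**4*log(3*x + 2)/4 - x**4/16 + x**3/18 - x**2/18 + 2*x/27 - 4*log(3*x + 2)/81 + C

Use integration by parts with u = log(3*x + 2), dv = x**3 dx.
Then du = 3/(3*x + 2) dx and v = x**4/4.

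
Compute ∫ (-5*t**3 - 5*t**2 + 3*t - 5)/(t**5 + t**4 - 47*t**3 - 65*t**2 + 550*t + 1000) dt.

Factor the denominator: (t - 5)**2*(t + 2)*(t + 4)*(t + 5).
Partial-fraction decomposition: 8/(5*(t + 5)) - 223/(162*(t + 4)) + 3/(98*(t + 2)) - 5042/(19845*(t - 5)) - 74/(63*(t - 5)**2).
Integrate each term; A/(t−a) gives A·log|t−a|; A/(t−a)² gives −A/(t−a).

-5042*log(t - 5)/19845 + 3*log(t + 2)/98 - 223*log(t + 4)/162 + 8*log(t + 5)/5 + 74/(63*t - 315) + C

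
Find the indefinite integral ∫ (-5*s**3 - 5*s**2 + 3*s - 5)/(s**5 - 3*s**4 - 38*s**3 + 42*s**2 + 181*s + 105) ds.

Factor the denominator: (s - 7)*(s - 3)*(s + 1)**2*(s + 5).
Partial-fraction decomposition: 5/(16*(s + 5)) - 3/(128*(s + 1)) - 1/(16*(s + 1)**2) + 11/(32*(s - 3)) - 81/(128*(s - 7)).
Integrate each term; A/(s−a) gives A·log|s−a|; A/(s−a)² gives −A/(s−a).

-81*log(s - 7)/128 + 11*log(s - 3)/32 - 3*log(s + 1)/128 + 5*log(s + 5)/16 + 1/(16*s + 16) + C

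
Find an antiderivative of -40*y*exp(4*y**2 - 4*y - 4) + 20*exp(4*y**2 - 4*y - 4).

Let u = 4*y**2 - 4*y - 4, so du = (8*y - 4) dy.
Rewriting, the integral becomes -5·∫ e^u du = -5·e^u.
Substituting back, u = 4*y**2 - 4*y - 4.

-5*exp(4*y**2 - 4*y - 4) + C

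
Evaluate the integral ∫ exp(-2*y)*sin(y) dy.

-2*exp(-2*y)*sin(y)/5 - exp(-2*y)*cos(y)/5 + C

Let I denote the integral. Integrate by parts with u = sin(y), dv = exp(-2*y) dy, so v = -exp(-2*y)/2: I = -exp(-2*y)*sin(y)/2 + (1/2)·∫ exp(-2*y)*cos(y) dy.
Apply parts again with u = cos(y), dv = exp(-2*y) dy: ∫ exp(-2*y)*cos(y) dy = -exp(-2*y)*cos(y)/2 − (1/2)·I. Substituting back brings back I: I = -exp(-2*y)*sin(y)/2 - exp(-2*y)*cos(y)/4 − (1/4)·I.
Solving for I: (1 + 1/4)·I equals the remaining terms, so I = (4/5)·(-exp(-2*y)*sin(y)/2 - exp(-2*y)*cos(y)/4).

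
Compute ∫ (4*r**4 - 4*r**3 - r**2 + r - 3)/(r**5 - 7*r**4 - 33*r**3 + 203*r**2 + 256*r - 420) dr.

Factor the denominator: (r - 7)*(r - 6)*(r - 1)*(r + 2)*(r + 5).
Partial-fraction decomposition: 989/(792*(r + 5)) - 29/(216*(r + 2)) - 1/(180*(r - 1)) - 4287/(440*(r - 6)) + 2729/(216*(r - 7)).
Integrate each term: A/(r−a) contributes A·log|r−a|.

2729*log(r - 7)/216 - 4287*log(r - 6)/440 - log(r - 1)/180 - 29*log(r + 2)/216 + 989*log(r + 5)/792 + C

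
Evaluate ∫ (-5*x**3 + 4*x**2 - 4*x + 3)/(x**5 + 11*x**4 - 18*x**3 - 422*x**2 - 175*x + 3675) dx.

Factor the denominator: (x - 5)*(x - 3)*(x + 5)*(x + 7)**2.
Partial-fraction decomposition: -15961/(7200*(x + 7)) - 971/(120*(x + 7)**2) + 187/(80*(x + 5)) + 27/(400*(x - 3)) - 271/(1440*(x - 5)).
Integrate each term; A/(x−a) gives A·log|x−a|; A/(x−a)² gives −A/(x−a).

-271*log(x - 5)/1440 + 27*log(x - 3)/400 + 187*log(x + 5)/80 - 15961*log(x + 7)/7200 + 971/(120*x + 840) + C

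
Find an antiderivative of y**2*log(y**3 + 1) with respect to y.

Let u = y**3 + 1, so du = (3*y**2) dy.
The integral becomes (1/3)·∫ log(u) du; integrate by parts with u′=log(u), dv′=du.

y**3*log(y**3 + 1)/3 - y**3/3 + log(y**3 + 1)/3 + C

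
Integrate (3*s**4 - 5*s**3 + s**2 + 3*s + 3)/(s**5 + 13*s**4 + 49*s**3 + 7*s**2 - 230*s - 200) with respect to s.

Factor the denominator: (s - 2)*(s + 1)*(s + 4)*(s + 5)**2.
Partial-fraction decomposition: -6473/(112*(s + 5)) - 359/(4*(s + 5)**2) + 365/(6*(s + 4)) - 1/(16*(s + 1)) + 1/(42*(s - 2)).
Integrate each term; A/(s−a) gives A·log|s−a|; A/(s−a)² gives −A/(s−a).

log(s - 2)/42 - log(s + 1)/16 + 365*log(s + 4)/6 - 6473*log(s + 5)/112 + 359/(4*s + 20) + C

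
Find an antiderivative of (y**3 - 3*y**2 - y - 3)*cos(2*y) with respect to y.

y**3*sin(2*y)/2 - 3*y**2*sin(2*y)/2 + 3*y**2*cos(2*y)/4 - 5*y*sin(2*y)/4 - 3*y*cos(2*y)/2 - 3*sin(2*y)/4 - 5*cos(2*y)/8 + C

Use integration by parts with u = y**3 - 3*y**2 - y - 3, dv = cos(2*y) dy, so v = sin(2*y)/2.
Apply parts 3 times (tabular method): alternate signs, differentiate u down to 0, integrate dv up.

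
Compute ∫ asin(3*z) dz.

z*asin(3*z) + sqrt(-9*z**2 + 1)/3 + C

Use integration by parts with u = arcsin(3*z), dv = dz.
Then du = 3/sqrt(-9*z**2 + 1) dz.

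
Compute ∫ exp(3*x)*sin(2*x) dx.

Let I denote the integral. Integrate by parts with u = sin(2*x), dv = exp(3*x) dx, so v = exp(3*x)/3: I = exp(3*x)*sin(2*x)/3 − (2/3)·∫ exp(3*x)*cos(2*x) dx.
Apply parts again with u = cos(2*x), dv = exp(3*x) dx: ∫ exp(3*x)*cos(2*x) dx = exp(3*x)*cos(2*x)/3 + (2/3)·I. Substituting back brings back I: I = exp(3*x)*sin(2*x)/3 - 2*exp(3*x)*cos(2*x)/9 − (4/9)·I.
Solving for I: (1 + 4/9)·I equals the remaining terms, so I = (9/13)·(exp(3*x)*sin(2*x)/3 - 2*exp(3*x)*cos(2*x)/9).

3*exp(3*x)*sin(2*x)/13 - 2*exp(3*x)*cos(2*x)/13 + C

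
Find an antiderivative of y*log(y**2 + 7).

y**2*log(y**2 + 7)/2 - y**2/2 + 7*log(y**2 + 7)/2 + C

Let u = y**2 + 7, so du = (2*y) dy.
The integral becomes (1/2)·∫ log(u) du; integrate by parts with u′=log(u), dv′=du.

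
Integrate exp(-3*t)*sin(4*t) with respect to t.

Let I denote the integral. Integrate by parts with u = sin(4*t), dv = exp(-3*t) dt, so v = -exp(-3*t)/3: I = -exp(-3*t)*sin(4*t)/3 + (4/3)·∫ exp(-3*t)*cos(4*t) dt.
Apply parts again with u = cos(4*t), dv = exp(-3*t) dt: ∫ exp(-3*t)*cos(4*t) dt = -exp(-3*t)*cos(4*t)/3 − (4/3)·I. Substituting back brings back I: I = -exp(-3*t)*sin(4*t)/3 - 4*exp(-3*t)*cos(4*t)/9 − (16/9)·I.
Solving for I: (1 + 16/9)·I equals the remaining terms, so I = (9/25)·(-exp(-3*t)*sin(4*t)/3 - 4*exp(-3*t)*cos(4*t)/9).

-3*exp(-3*t)*sin(4*t)/25 - 4*exp(-3*t)*cos(4*t)/25 + C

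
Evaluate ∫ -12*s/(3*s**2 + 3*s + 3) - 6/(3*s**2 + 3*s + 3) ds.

-2*log(3*s**2 + 3*s + 3) + C

Let u = 3*s**2 + 3*s + 3, so du = (6*s + 3) ds.
Rewriting, the integral becomes -2·∫ 1/u du = -2·log(u).
Substituting back, u = 3*s**2 + 3*s + 3.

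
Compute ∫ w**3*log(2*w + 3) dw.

Use integration by parts with u = log(2*w + 3), dv = w**3 dw.
Then du = 2/(2*w + 3) dw and v = w**4/4.

w**4*log(2*w + 3)/4 - w**4/16 + w**3/8 - 9*w**2/32 + 27*w/32 - 81*log(2*w + 3)/64 + C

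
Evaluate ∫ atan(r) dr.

Use integration by parts with u = arctan(r), dv = dr.
Then du = 1/(r**2 + 1) dr.

r*atan(r) - log(r**2 + 1)/2 + C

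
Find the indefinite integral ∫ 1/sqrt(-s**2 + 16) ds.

Substitute s = 4·sin(θ), so ds = 4·cos(θ) dθ and the radical becomes sqrt(-s**2 + 16) = 4·cos(θ) by the Pythagorean identity.
Integrate the resulting trig expression in θ, then back-substitute θ = asin(s/4), sin(θ) = s/4, cos(θ) = sqrt(-s**2 + 16)/4 (absorbing any constant into C).

asin(s/4) + C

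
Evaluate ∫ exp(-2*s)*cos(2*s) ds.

exp(-2*s)*sin(2*s)/4 - exp(-2*s)*cos(2*s)/4 + C

Let I denote the integral. Integrate by parts with u = cos(2*s), dv = exp(-2*s) ds, so v = -exp(-2*s)/2: I = -exp(-2*s)*cos(2*s)/2 − ∫ exp(-2*s)*sin(2*s) ds.
Apply parts again with u = sin(2*s), dv = exp(-2*s) ds: ∫ exp(-2*s)*sin(2*s) ds = -exp(-2*s)*sin(2*s)/2 + I. Substituting back brings back I: I = exp(-2*s)*sin(2*s)/2 - exp(-2*s)*cos(2*s)/2 − I.
Solving for I: (1 + 1)·I equals the remaining terms, so I = (1/2)·(exp(-2*s)*sin(2*s)/2 - exp(-2*s)*cos(2*s)/2).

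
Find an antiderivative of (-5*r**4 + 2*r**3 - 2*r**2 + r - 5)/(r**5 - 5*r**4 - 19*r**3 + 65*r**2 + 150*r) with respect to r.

-log(r)/30 - 56029*log(r - 5)/15680 + 111*log(r + 2)/98 - 485*log(r + 3)/192 + 585/(56*r - 280) + C

Factor the denominator: r*(r - 5)**2*(r + 2)*(r + 3).
Partial-fraction decomposition: -485/(192*(r + 3)) + 111/(98*(r + 2)) - 56029/(15680*(r - 5)) - 585/(56*(r - 5)**2) - 1/(30*r).
Integrate each term; A/(r−a) gives A·log|r−a|; A/(r−a)² gives −A/(r−a).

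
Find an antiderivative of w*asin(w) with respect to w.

w**2*asin(w)/2 + w*sqrt(-w**2 + 1)/4 - asin(w)/4 + C

Use integration by parts with u = arcsin(w), dv = w dw.
Then du = 1/sqrt(-w**2 + 1) dw.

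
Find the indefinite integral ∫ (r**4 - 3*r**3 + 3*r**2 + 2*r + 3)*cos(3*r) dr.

r**4*sin(3*r)/3 - r**3*sin(3*r) + 4*r**3*cos(3*r)/9 + 5*r**2*sin(3*r)/9 - r**2*cos(3*r) + 4*r*sin(3*r)/3 + 10*r*cos(3*r)/27 + 71*sin(3*r)/81 + 4*cos(3*r)/9 + C

Use integration by parts with u = r**4 - 3*r**3 + 3*r**2 + 2*r + 3, dv = cos(3*r) dr, so v = sin(3*r)/3.
Apply parts 4 times (tabular method): alternate signs, differentiate u down to 0, integrate dv up.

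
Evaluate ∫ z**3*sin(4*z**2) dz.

-z**2*cos(4*z**2)/8 + sin(4*z**2)/32 + C

Let u = z², du = 2z dz; rewrite as (1/2)∫ u^1·sin(4u) du.
Now integrate by parts 1 time.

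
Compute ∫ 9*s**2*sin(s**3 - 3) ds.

-3*cos(s**3 - 3) + C

Let u = s**3 - 3, so du = (3*s**2) ds.
Rewriting, the integral becomes 3·∫ sin(u) du = 3·-cos(u).
Substituting back, u = s**3 - 3.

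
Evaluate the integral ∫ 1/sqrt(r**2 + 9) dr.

log(r + sqrt(r**2 + 9)) + C

Substitute r = 3·tan(θ), so dr = 3·sec(θ)^2 dθ and the radical becomes sqrt(r**2 + 9) = 3·sec(θ) by the Pythagorean identity.
Integrate the resulting trig expression in θ, then back-substitute tan(θ) = r/3, sec(θ) = sqrt(r**2 + 9)/3 (absorbing any constant into C).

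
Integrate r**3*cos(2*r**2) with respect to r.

r**2*sin(2*r**2)/4 + cos(2*r**2)/8 + C

Let u = r², du = 2r dr; rewrite as (1/2)∫ u^1·cos(2u) du.
Now integrate by parts 1 time.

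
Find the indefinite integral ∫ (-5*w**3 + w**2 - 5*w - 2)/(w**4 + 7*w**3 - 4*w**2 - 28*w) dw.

Factor the denominator: w*(w - 2)*(w + 2)*(w + 7).
Partial-fraction decomposition: -599/(105*(w + 7)) + 13/(10*(w + 2)) - 2/(3*(w - 2)) + 1/(14*w).
Integrate each term: A/(w−a) contributes A·log|w−a|.

log(w)/14 - 2*log(w - 2)/3 + 13*log(w + 2)/10 - 599*log(w + 7)/105 + C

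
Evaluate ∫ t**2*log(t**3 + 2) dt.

t**3*log(t**3 + 2)/3 - t**3/3 + 2*log(t**3 + 2)/3 + C

Let u = t**3 + 2, so du = (3*t**2) dt.
The integral becomes (1/3)·∫ log(u) du; integrate by parts with u′=log(u), dv′=du.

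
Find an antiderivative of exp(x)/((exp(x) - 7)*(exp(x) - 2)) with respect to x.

Let u = e^x, du = e^x dx.
The integral becomes ∫ du/((u-2)(u-7)); decompose into partial fractions.

log(exp(x) - 7)/5 - log(exp(x) - 2)/5 + C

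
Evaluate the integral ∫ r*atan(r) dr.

r**2*atan(r)/2 - r/2 + atan(r)/2 + C

Use integration by parts with u = arctan(r), dv = r dr.
Then du = 1/(r**2 + 1) dr.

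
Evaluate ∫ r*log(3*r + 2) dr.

Use integration by parts with u = log(3*r + 2), dv = r dr.
Then du = 3/(3*r + 2) dr and v = r**2/2.

r**2*log(3*r + 2)/2 - r**2/4 + r/3 - 2*log(3*r + 2)/9 + C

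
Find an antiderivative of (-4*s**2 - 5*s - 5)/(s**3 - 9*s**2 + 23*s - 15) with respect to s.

Factor the denominator: (s - 5)*(s - 3)*(s - 1).
Partial-fraction decomposition: -7/(4*(s - 1)) + 14/(s - 3) - 65/(4*(s - 5)).
Integrate each term: A/(s−a) contributes A·log|s−a|.

-65*log(s - 5)/4 + 14*log(s - 3) - 7*log(s - 1)/4 + C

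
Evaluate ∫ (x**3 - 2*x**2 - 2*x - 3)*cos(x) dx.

Use integration by parts with u = x**3 - 2*x**2 - 2*x - 3, dv = cos(x) dx, so v = sin(x).
Apply parts 3 times (tabular method): alternate signs, differentiate u down to 0, integrate dv up.

x**3*sin(x) - 2*x**2*sin(x) + 3*x**2*cos(x) - 8*x*sin(x) - 4*x*cos(x) + sin(x) - 8*cos(x) + C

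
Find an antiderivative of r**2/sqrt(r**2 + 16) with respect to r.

r*sqrt(r**2 + 16)/2 - 8*log(r + sqrt(r**2 + 16)) + C

Substitute r = 4·tan(θ), so dr = 4·sec(θ)^2 dθ and the radical becomes sqrt(r**2 + 16) = 4·sec(θ) by the Pythagorean identity.
Integrate the resulting trig expression in θ, then back-substitute tan(θ) = r/4, sec(θ) = sqrt(r**2 + 16)/4 (absorbing any constant into C).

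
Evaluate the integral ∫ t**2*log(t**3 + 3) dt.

t**3*log(t**3 + 3)/3 - t**3/3 + log(t**3 + 3) + C

Let u = t**3 + 3, so du = (3*t**2) dt.
The integral becomes (1/3)·∫ log(u) du; integrate by parts with u′=log(u), dv′=du.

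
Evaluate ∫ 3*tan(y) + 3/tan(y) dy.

3*log(tan(y)) + C

Let u = tan(y), so du = (tan(y)**2 + 1) dy.
Rewriting, the integral becomes 3·∫ 1/u du = 3·log(u).
Substituting back, u = tan(y).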